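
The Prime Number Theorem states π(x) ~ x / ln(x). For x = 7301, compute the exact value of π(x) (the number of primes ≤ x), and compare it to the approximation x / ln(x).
π(7301) = 930;  x/ln(x) ≈ 820.73;  relative error ≈ 11.75%.

Directly count primes up to 7301: π(7301) = 930. The PNT approximation gives 7301/ln(7301) ≈ 7301/8.89577 ≈ 820.73. Relative error (π(x) − x/ln(x)) / π(x) ≈ 11.75%; the approximation is known to undercount slightly (Li(x) is a better estimate).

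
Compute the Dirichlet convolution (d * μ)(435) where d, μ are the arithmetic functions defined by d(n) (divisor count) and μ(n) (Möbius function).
(d * μ)(435) = 1

Divisors of 435: [1, 3, 5, 15, 29, 87, 145, 435]. For each d | 435:
  d = 1: d(1) · μ(435/1) = 1 · -1 = -1
  d = 3: d(3) · μ(435/3) = 2 · 1 = 2
  d = 5: d(5) · μ(435/5) = 2 · 1 = 2
  d = 15: d(15) · μ(435/15) = 4 · -1 = -4
  d = 29: d(29) · μ(435/29) = 2 · 1 = 2
  d = 87: d(87) · μ(435/87) = 4 · -1 = -4
  d = 145: d(145) · μ(435/145) = 4 · -1 = -4
  d = 435: d(435) · μ(435/435) = 8 · 1 = 8
Summing: (d * μ)(435) = -1 + 2 + 2 + -4 + 2 + -4 + -4 + 8 = 1.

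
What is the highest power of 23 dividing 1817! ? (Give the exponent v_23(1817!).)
v_23(1817!) = 82

Legendre's formula: v_p(n!) = Σ_{k ≥ 1} ⌊n / p^k⌋. For p = 23, n = 1817, the terms are:
  ⌊1817/23^1⌋ = ⌊1817/23⌋ = 79
  ⌊1817/23^2⌋ = ⌊1817/529⌋ = 3
(the next term ⌊1817/23^3⌋ = 0, terminating the sum). Summing: v_23(1817!) = 79 + 3 = 82.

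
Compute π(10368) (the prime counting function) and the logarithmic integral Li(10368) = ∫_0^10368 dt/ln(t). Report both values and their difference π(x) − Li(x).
π(10368) = 1271;  Li(10368) ≈ 1286.01;  π(x) − Li(x) ≈ -15.01.

Direct count of primes ≤ 10368 gives π(10368) = 1271. Numerical evaluation of the logarithmic integral gives Li(10368) ≈ 1286.01. The difference π(x) − Li(x) ≈ -15.01 is typically negative for small/moderate x (Li(x) overestimates), though Littlewood's theorem shows this sign changes infinitely often.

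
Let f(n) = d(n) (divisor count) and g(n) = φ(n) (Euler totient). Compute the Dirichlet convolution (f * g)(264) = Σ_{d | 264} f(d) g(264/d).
(d * φ)(264) = 720

Divisors of 264: [1, 2, 3, 4, 6, 8, 11, 12, 22, 24, 33, 44, 66, 88, 132, 264]. For each d | 264:
  d = 1: d(1) · φ(264/1) = 1 · 80 = 80
  d = 2: d(2) · φ(264/2) = 2 · 40 = 80
  d = 3: d(3) · φ(264/3) = 2 · 40 = 80
  d = 4: d(4) · φ(264/4) = 3 · 20 = 60
  d = 6: d(6) · φ(264/6) = 4 · 20 = 80
  d = 8: d(8) · φ(264/8) = 4 · 20 = 80
  d = 11: d(11) · φ(264/11) = 2 · 8 = 16
  d = 12: d(12) · φ(264/12) = 6 · 10 = 60
  d = 22: d(22) · φ(264/22) = 4 · 4 = 16
  d = 24: d(24) · φ(264/24) = 8 · 10 = 80
  d = 33: d(33) · φ(264/33) = 4 · 4 = 16
  d = 44: d(44) · φ(264/44) = 6 · 2 = 12
  d = 66: d(66) · φ(264/66) = 8 · 2 = 16
  d = 88: d(88) · φ(264/88) = 8 · 2 = 16
  d = 132: d(132) · φ(264/132) = 12 · 1 = 12
  d = 264: d(264) · φ(264/264) = 16 · 1 = 16
Summing: (d * φ)(264) = 80 + 80 + 80 + 60 + 80 + 80 + 16 + 60 + 16 + 80 + 16 + 12 + 16 + 16 + 12 + 16 = 720.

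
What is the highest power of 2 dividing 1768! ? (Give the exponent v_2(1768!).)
v_2(1768!) = 1762

Legendre's formula: v_p(n!) = Σ_{k ≥ 1} ⌊n / p^k⌋. For p = 2, n = 1768, the terms are:
  ⌊1768/2^1⌋ = ⌊1768/2⌋ = 884
  ⌊1768/2^2⌋ = ⌊1768/4⌋ = 442
  ⌊1768/2^3⌋ = ⌊1768/8⌋ = 221
  ⌊1768/2^4⌋ = ⌊1768/16⌋ = 110
  ⌊1768/2^5⌋ = ⌊1768/32⌋ = 55
  ⌊1768/2^6⌋ = ⌊1768/64⌋ = 27
  ⌊1768/2^7⌋ = ⌊1768/128⌋ = 13
  ⌊1768/2^8⌋ = ⌊1768/256⌋ = 6
  ⌊1768/2^9⌋ = ⌊1768/512⌋ = 3
  ⌊1768/2^10⌋ = ⌊1768/1024⌋ = 1
(the next term ⌊1768/2^11⌋ = 0, terminating the sum). Summing: v_2(1768!) = 884 + 442 + 221 + 110 + 55 + 27 + 13 + 6 + 3 + 1 = 1762.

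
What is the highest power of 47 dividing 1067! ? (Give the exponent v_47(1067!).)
v_47(1067!) = 22

Legendre's formula: v_p(n!) = Σ_{k ≥ 1} ⌊n / p^k⌋. For p = 47, n = 1067, the terms are:
  ⌊1067/47^1⌋ = ⌊1067/47⌋ = 22
(the next term ⌊1067/47^2⌋ = 0, terminating the sum). Summing: v_47(1067!) = 22 = 22.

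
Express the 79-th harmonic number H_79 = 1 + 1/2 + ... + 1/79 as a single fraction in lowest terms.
H_79 = 4868007055309996043055960217131137/982844219842241906412811281988800

Direct summation: H_79 = 1 + 1/2 + ... + 1/79. The least common denominator is lcm(1, ..., 79) = 32433859254793982911622772305630400; over this denominator the numerator is 32433859254793982911622772305630400 + 16216929627396991455811386152815200 + 10811286418264660970540924101876800 + 8108464813698495727905693076407600 + 6486771850958796582324554461126080 + 5405643209132330485270462050938400 + 4633408464970568987374681757947200 + 4054232406849247863952846538203800 + 3603762139421553656846974700625600 + 3243385925479398291162277230563040 + 2948532659526725719238433845966400 + 2702821604566165242635231025469200 + 2494912250368767916278674792740800 + 2316704232485284493687340878973600 + 2162257283652932194108184820375360 + 2027116203424623931976423269101900 + 1907874073811410759507221900331200 + 1801881069710776828423487350312800 + 1707045223936525416401198542401600 + 1621692962739699145581138615281520 + 1544469488323522995791560585982400 + 1474266329763362859619216922983200 + 1410167793686694909200990100244800 + 1351410802283082621317615512734600 + 1297354370191759316464910892225216 + 1247456125184383958139337396370400 + 1201254046473851218948991566875200 + 1158352116242642246843670439486800 + 1118408939820482169366302493297600 + 1081128641826466097054092410187680 + 1046253524348192997149121687278400 + 1013558101712311965988211634550950 + 982844219842241906412811281988800 + 953937036905705379753610950165600 + 926681692994113797474936351589440 + 900940534855388414211743675156400 + 876590790670107646260074927179200 + 853522611968262708200599271200800 + 831637416789589305426224930913600 + 810846481369849572790569307640760 + 791069737921804461259092007454400 + 772234744161761497895780292991200 + 754275796623115881665645867572800 + 737133164881681429809608461491600 + 720752427884310731369394940125120 + 705083896843347454600495050122400 + 690082111804127295991973878843200 + 675705401141541310658807756367300 + 661915494995795569624954536849600 + 648677185095879658232455446112608 + 635958024603803586502407300110400 + 623728062592191979069668698185200 + 611959608581018545502316458596800 + 600627023236925609474495783437600 + 589706531905345143847686769193280 + 579176058121321123421835219743400 + 569015074645508472133732847467200 + 559204469910241084683151246648800 + 549726428047355642569877496705600 + 540564320913233048527046205093840 + 531702610734327588715127414846400 + 523126762174096498574560843639200 + 514823162774507665263853528660800 + 506779050856155982994105817275475 + 498982450073753583255734958548160 + 491422109921120953206405640994400 + 484087451564089297188399586651200 + 476968518452852689876805475082800 + 470055931228898303066996700081600 + 463340846497056898737468175794720 + 456814919081605393121447497262400 + 450470267427694207105871837578200 + 444299441846492916597572223364800 + 438295395335053823130037463589600 + 432451456730586438821636964075072 + 426761305984131354100299635600400 + 421218951360960817034061977995200 + 415818708394794652713112465456800 + 410555180440430163438262940577600 = 160644232825229869420846687165327521, so H_79 = 160644232825229869420846687165327521/32433859254793982911622772305630400; reducing by gcd(160644232825229869420846687165327521, 32433859254793982911622772305630400) = 33 gives 4868007055309996043055960217131137/982844219842241906412811281988800 ≈ 4.95298. (The PNT-adjacent estimate ln(79) + γ ≈ 4.94666 matches within O(1/n).)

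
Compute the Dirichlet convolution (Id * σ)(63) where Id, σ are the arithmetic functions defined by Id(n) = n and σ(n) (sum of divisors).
(Id * σ)(63) = 510

Divisors of 63: [1, 3, 7, 9, 21, 63]. For each d | 63:
  d = 1: Id(1) · σ(63/1) = 1 · 104 = 104
  d = 3: Id(3) · σ(63/3) = 3 · 32 = 96
  d = 7: Id(7) · σ(63/7) = 7 · 13 = 91
  d = 9: Id(9) · σ(63/9) = 9 · 8 = 72
  d = 21: Id(21) · σ(63/21) = 21 · 4 = 84
  d = 63: Id(63) · σ(63/63) = 63 · 1 = 63
Summing: (Id * σ)(63) = 104 + 96 + 91 + 72 + 84 + 63 = 510.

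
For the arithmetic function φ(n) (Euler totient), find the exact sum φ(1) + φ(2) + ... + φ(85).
Σ_{n ≤ 85} φ(n) = 2230

Compute φ(n) for each 1 ≤ n ≤ 85: φ(1) = 1, φ(2) = 1, φ(3) = 2, φ(4) = 2, φ(5) = 4, φ(6) = 2, φ(7) = 6, φ(8) = 4, φ(9) = 6, φ(10) = 4, φ(11) = 10, φ(12) = 4, φ(13) = 12, φ(14) = 6, φ(15) = 8, φ(16) = 8, φ(17) = 16, φ(18) = 6, φ(19) = 18, φ(20) = 8, φ(21) = 12, φ(22) = 10, φ(23) = 22, φ(24) = 8, φ(25) = 20, φ(26) = 12, φ(27) = 18, φ(28) = 12, φ(29) = 28, φ(30) = 8, φ(31) = 30, φ(32) = 16, φ(33) = 20, φ(34) = 16, φ(35) = 24, φ(36) = 12, φ(37) = 36, φ(38) = 18, φ(39) = 24, φ(40) = 16, φ(41) = 40, φ(42) = 12, φ(43) = 42, φ(44) = 20, φ(45) = 24, φ(46) = 22, φ(47) = 46, φ(48) = 16, φ(49) = 42, φ(50) = 20, φ(51) = 32, φ(52) = 24, φ(53) = 52, φ(54) = 18, φ(55) = 40, φ(56) = 24, φ(57) = 36, φ(58) = 28, φ(59) = 58, φ(60) = 16, φ(61) = 60, φ(62) = 30, φ(63) = 36, φ(64) = 32, φ(65) = 48, φ(66) = 20, φ(67) = 66, φ(68) = 32, φ(69) = 44, φ(70) = 24, φ(71) = 70, φ(72) = 24, φ(73) = 72, φ(74) = 36, φ(75) = 40, φ(76) = 36, φ(77) = 60, φ(78) = 24, φ(79) = 78, φ(80) = 32, φ(81) = 54, φ(82) = 40, φ(83) = 82, φ(84) = 24, φ(85) = 64. Summing all 85 values: 2230. (Average order: Σ_{n ≤ x} φ(n) ~ (3/π²) x². For x = 85, (3/π²)·85² ≈ 2196.14.)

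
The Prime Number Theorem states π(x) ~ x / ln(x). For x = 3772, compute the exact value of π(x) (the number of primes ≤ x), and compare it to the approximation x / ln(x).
π(3772) = 525;  x/ln(x) ≈ 458.02;  relative error ≈ 12.76%.

Directly count primes up to 3772: π(3772) = 525. The PNT approximation gives 3772/ln(3772) ≈ 3772/8.23536 ≈ 458.02. Relative error (π(x) − x/ln(x)) / π(x) ≈ 12.76%; the approximation is known to undercount slightly (Li(x) is a better estimate).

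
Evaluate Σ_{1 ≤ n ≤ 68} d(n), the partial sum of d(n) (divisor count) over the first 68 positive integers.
Σ_{n ≤ 68} d(n) = 300

Compute d(n) for each 1 ≤ n ≤ 68: d(1) = 1, d(2) = 2, d(3) = 2, d(4) = 3, d(5) = 2, d(6) = 4, d(7) = 2, d(8) = 4, d(9) = 3, d(10) = 4, d(11) = 2, d(12) = 6, d(13) = 2, d(14) = 4, d(15) = 4, d(16) = 5, d(17) = 2, d(18) = 6, d(19) = 2, d(20) = 6, d(21) = 4, d(22) = 4, d(23) = 2, d(24) = 8, d(25) = 3, d(26) = 4, d(27) = 4, d(28) = 6, d(29) = 2, d(30) = 8, d(31) = 2, d(32) = 6, d(33) = 4, d(34) = 4, d(35) = 4, d(36) = 9, d(37) = 2, d(38) = 4, d(39) = 4, d(40) = 8, d(41) = 2, d(42) = 8, d(43) = 2, d(44) = 6, d(45) = 6, d(46) = 4, d(47) = 2, d(48) = 10, d(49) = 3, d(50) = 6, d(51) = 4, d(52) = 6, d(53) = 2, d(54) = 8, d(55) = 4, d(56) = 8, d(57) = 4, d(58) = 4, d(59) = 2, d(60) = 12, d(61) = 2, d(62) = 4, d(63) = 6, d(64) = 7, d(65) = 4, d(66) = 8, d(67) = 2, d(68) = 6. Summing all 68 values: 300. (Dirichlet's divisor formula: Σ_{n ≤ x} d(n) = x ln(x) + (2γ − 1) x + O(√x). For x = 68, the asymptotic estimate is ≈ 297.43.)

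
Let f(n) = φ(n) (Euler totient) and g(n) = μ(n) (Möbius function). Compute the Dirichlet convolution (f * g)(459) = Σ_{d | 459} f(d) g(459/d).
(φ * μ)(459) = 180

Divisors of 459: [1, 3, 9, 17, 27, 51, 153, 459]. For each d | 459:
  d = 1: φ(1) · μ(459/1) = 1 · 0 = 0
  d = 3: φ(3) · μ(459/3) = 2 · 0 = 0
  d = 9: φ(9) · μ(459/9) = 6 · 1 = 6
  d = 17: φ(17) · μ(459/17) = 16 · 0 = 0
  d = 27: φ(27) · μ(459/27) = 18 · -1 = -18
  d = 51: φ(51) · μ(459/51) = 32 · 0 = 0
  d = 153: φ(153) · μ(459/153) = 96 · -1 = -96
  d = 459: φ(459) · μ(459/459) = 288 · 1 = 288
Summing: (φ * μ)(459) = 0 + 0 + 6 + 0 + -18 + 0 + -96 + 288 = 180.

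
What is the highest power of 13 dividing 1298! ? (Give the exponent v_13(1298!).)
v_13(1298!) = 106

Legendre's formula: v_p(n!) = Σ_{k ≥ 1} ⌊n / p^k⌋. For p = 13, n = 1298, the terms are:
  ⌊1298/13^1⌋ = ⌊1298/13⌋ = 99
  ⌊1298/13^2⌋ = ⌊1298/169⌋ = 7
(the next term ⌊1298/13^3⌋ = 0, terminating the sum). Summing: v_13(1298!) = 99 + 7 = 106.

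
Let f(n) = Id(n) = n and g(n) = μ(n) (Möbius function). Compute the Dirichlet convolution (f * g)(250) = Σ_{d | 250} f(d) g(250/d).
(Id * μ)(250) = 100

Divisors of 250: [1, 2, 5, 10, 25, 50, 125, 250]. For each d | 250:
  d = 1: Id(1) · μ(250/1) = 1 · 0 = 0
  d = 2: Id(2) · μ(250/2) = 2 · 0 = 0
  d = 5: Id(5) · μ(250/5) = 5 · 0 = 0
  d = 10: Id(10) · μ(250/10) = 10 · 0 = 0
  d = 25: Id(25) · μ(250/25) = 25 · 1 = 25
  d = 50: Id(50) · μ(250/50) = 50 · -1 = -50
  d = 125: Id(125) · μ(250/125) = 125 · -1 = -125
  d = 250: Id(250) · μ(250/250) = 250 · 1 = 250
Summing: (Id * μ)(250) = 0 + 0 + 0 + 0 + 25 + -50 + -125 + 250 = 100.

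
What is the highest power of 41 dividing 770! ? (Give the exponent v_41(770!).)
v_41(770!) = 18

Legendre's formula: v_p(n!) = Σ_{k ≥ 1} ⌊n / p^k⌋. For p = 41, n = 770, the terms are:
  ⌊770/41^1⌋ = ⌊770/41⌋ = 18
(the next term ⌊770/41^2⌋ = 0, terminating the sum). Summing: v_41(770!) = 18 = 18.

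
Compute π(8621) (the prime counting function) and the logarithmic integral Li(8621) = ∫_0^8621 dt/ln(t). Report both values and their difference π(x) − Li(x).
π(8621) = 1072;  Li(8621) ≈ 1095.23;  π(x) − Li(x) ≈ -23.23.

Direct count of primes ≤ 8621 gives π(8621) = 1072. Numerical evaluation of the logarithmic integral gives Li(8621) ≈ 1095.23. The difference π(x) − Li(x) ≈ -23.23 is typically negative for small/moderate x (Li(x) overestimates), though Littlewood's theorem shows this sign changes infinitely often.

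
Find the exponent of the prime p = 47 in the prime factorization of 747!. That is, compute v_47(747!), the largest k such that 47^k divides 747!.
v_47(747!) = 15

Legendre's formula: v_p(n!) = Σ_{k ≥ 1} ⌊n / p^k⌋. For p = 47, n = 747, the terms are:
  ⌊747/47^1⌋ = ⌊747/47⌋ = 15
(the next term ⌊747/47^2⌋ = 0, terminating the sum). Summing: v_47(747!) = 15 = 15.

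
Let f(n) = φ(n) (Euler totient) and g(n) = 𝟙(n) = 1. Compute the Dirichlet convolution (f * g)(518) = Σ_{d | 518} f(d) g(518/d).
(φ * 𝟙)(518) = 518

Divisors of 518: [1, 2, 7, 14, 37, 74, 259, 518]. For each d | 518:
  d = 1: φ(1) · 𝟙(518/1) = 1 · 1 = 1
  d = 2: φ(2) · 𝟙(518/2) = 1 · 1 = 1
  d = 7: φ(7) · 𝟙(518/7) = 6 · 1 = 6
  d = 14: φ(14) · 𝟙(518/14) = 6 · 1 = 6
  d = 37: φ(37) · 𝟙(518/37) = 36 · 1 = 36
  d = 74: φ(74) · 𝟙(518/74) = 36 · 1 = 36
  d = 259: φ(259) · 𝟙(518/259) = 216 · 1 = 216
  d = 518: φ(518) · 𝟙(518/518) = 216 · 1 = 216
Summing: (φ * 𝟙)(518) = 1 + 1 + 6 + 6 + 36 + 36 + 216 + 216 = 518.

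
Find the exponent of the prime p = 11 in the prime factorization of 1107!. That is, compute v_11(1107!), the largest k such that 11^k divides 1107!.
v_11(1107!) = 109

Legendre's formula: v_p(n!) = Σ_{k ≥ 1} ⌊n / p^k⌋. For p = 11, n = 1107, the terms are:
  ⌊1107/11^1⌋ = ⌊1107/11⌋ = 100
  ⌊1107/11^2⌋ = ⌊1107/121⌋ = 9
(the next term ⌊1107/11^3⌋ = 0, terminating the sum). Summing: v_11(1107!) = 100 + 9 = 109.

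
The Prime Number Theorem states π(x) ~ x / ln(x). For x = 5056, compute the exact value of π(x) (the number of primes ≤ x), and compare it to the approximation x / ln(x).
π(5056) = 676;  x/ln(x) ≈ 592.85;  relative error ≈ 12.30%.

Directly count primes up to 5056: π(5056) = 676. The PNT approximation gives 5056/ln(5056) ≈ 5056/8.52833 ≈ 592.85. Relative error (π(x) − x/ln(x)) / π(x) ≈ 12.30%; the approximation is known to undercount slightly (Li(x) is a better estimate).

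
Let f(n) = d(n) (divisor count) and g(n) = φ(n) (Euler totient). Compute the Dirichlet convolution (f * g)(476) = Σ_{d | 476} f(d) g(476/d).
(d * φ)(476) = 1008

Divisors of 476: [1, 2, 4, 7, 14, 17, 28, 34, 68, 119, 238, 476]. For each d | 476:
  d = 1: d(1) · φ(476/1) = 1 · 192 = 192
  d = 2: d(2) · φ(476/2) = 2 · 96 = 192
  d = 4: d(4) · φ(476/4) = 3 · 96 = 288
  d = 7: d(7) · φ(476/7) = 2 · 32 = 64
  d = 14: d(14) · φ(476/14) = 4 · 16 = 64
  d = 17: d(17) · φ(476/17) = 2 · 12 = 24
  d = 28: d(28) · φ(476/28) = 6 · 16 = 96
  d = 34: d(34) · φ(476/34) = 4 · 6 = 24
  d = 68: d(68) · φ(476/68) = 6 · 6 = 36
  d = 119: d(119) · φ(476/119) = 4 · 2 = 8
  d = 238: d(238) · φ(476/238) = 8 · 1 = 8
  d = 476: d(476) · φ(476/476) = 12 · 1 = 12
Summing: (d * φ)(476) = 192 + 192 + 288 + 64 + 64 + 24 + 96 + 24 + 36 + 8 + 8 + 12 = 1008.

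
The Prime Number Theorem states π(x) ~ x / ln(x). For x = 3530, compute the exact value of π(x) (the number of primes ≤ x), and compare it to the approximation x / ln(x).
π(3530) = 493;  x/ln(x) ≈ 432.12;  relative error ≈ 12.35%.

Directly count primes up to 3530: π(3530) = 493. The PNT approximation gives 3530/ln(3530) ≈ 3530/8.16905 ≈ 432.12. Relative error (π(x) − x/ln(x)) / π(x) ≈ 12.35%; the approximation is known to undercount slightly (Li(x) is a better estimate).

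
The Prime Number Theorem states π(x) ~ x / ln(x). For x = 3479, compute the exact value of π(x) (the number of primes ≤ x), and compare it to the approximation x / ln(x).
π(3479) = 487;  x/ln(x) ≈ 426.64;  relative error ≈ 12.40%.

Directly count primes up to 3479: π(3479) = 487. The PNT approximation gives 3479/ln(3479) ≈ 3479/8.15450 ≈ 426.64. Relative error (π(x) − x/ln(x)) / π(x) ≈ 12.40%; the approximation is known to undercount slightly (Li(x) is a better estimate).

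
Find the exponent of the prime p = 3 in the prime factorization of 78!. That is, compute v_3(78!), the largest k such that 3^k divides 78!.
v_3(78!) = 36

Legendre's formula: v_p(n!) = Σ_{k ≥ 1} ⌊n / p^k⌋. For p = 3, n = 78, the terms are:
  ⌊78/3^1⌋ = ⌊78/3⌋ = 26
  ⌊78/3^2⌋ = ⌊78/9⌋ = 8
  ⌊78/3^3⌋ = ⌊78/27⌋ = 2
(the next term ⌊78/3^4⌋ = 0, terminating the sum). Summing: v_3(78!) = 26 + 8 + 2 = 36.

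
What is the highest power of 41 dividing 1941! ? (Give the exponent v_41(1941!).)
v_41(1941!) = 48

Legendre's formula: v_p(n!) = Σ_{k ≥ 1} ⌊n / p^k⌋. For p = 41, n = 1941, the terms are:
  ⌊1941/41^1⌋ = ⌊1941/41⌋ = 47
  ⌊1941/41^2⌋ = ⌊1941/1681⌋ = 1
(the next term ⌊1941/41^3⌋ = 0, terminating the sum). Summing: v_41(1941!) = 47 + 1 = 48.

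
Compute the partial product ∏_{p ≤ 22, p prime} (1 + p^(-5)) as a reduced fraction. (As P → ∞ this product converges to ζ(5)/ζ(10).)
∏ = 405833785877367637916288/391770333462674252324875

The primes p ≤ 22 are [2, 3, 5, 7, 11, 13, 17, 19]. For each, (1 + 1/p^5) = (p^5 + 1)/p^5. Multiplying these fractions over p ∈ [2, 3, 5, 7, 11, 13, 17, 19] gives 405833785877367637916288/391770333462674252324875. (In the limit P → ∞ this tends to ζ(5)/ζ(10).)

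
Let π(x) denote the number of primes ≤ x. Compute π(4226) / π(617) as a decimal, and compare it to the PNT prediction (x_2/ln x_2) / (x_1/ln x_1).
π(4226)/π(617) = 578/113 ≈ 5.1150;  PNT prediction ≈ 5.2708.

π(617) = 113 and π(4226) = 578, so π(4226)/π(617) ≈ 5.1150. The PNT-predicted ratio is (4226/ln(4226)) / (617/ln(617)) ≈ 5.2708. The two agree to within a few percent, as expected.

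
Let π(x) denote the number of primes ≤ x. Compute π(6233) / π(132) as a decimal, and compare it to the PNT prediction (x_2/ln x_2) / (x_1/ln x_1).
π(6233)/π(132) = 811/32 ≈ 25.3438;  PNT prediction ≈ 26.3876.

π(132) = 32 and π(6233) = 811, so π(6233)/π(132) ≈ 25.3438. The PNT-predicted ratio is (6233/ln(6233)) / (132/ln(132)) ≈ 26.3876. The two agree to within a few percent, as expected.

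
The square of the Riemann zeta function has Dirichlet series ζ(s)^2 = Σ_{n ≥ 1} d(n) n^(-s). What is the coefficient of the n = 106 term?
d(106) = 4

ζ(s)^2 = (Σ 1/m^s)(Σ 1/k^s). The coefficient of 1/n^s in the product is the number of ordered pairs (m, k) with mk = n, which equals d(n). For n = 106, divisors are [1, 2, 53, 106], so d(106) = 4.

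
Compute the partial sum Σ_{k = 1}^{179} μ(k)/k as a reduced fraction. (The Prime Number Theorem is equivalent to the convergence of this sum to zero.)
Σ μ(k)/k = -144087981517635476714028475868546320125145063113926500300851703048561/29819592777931214269172453467810429868925511217482600306406141434158090

Values of μ(k) for 1 ≤ k ≤ 179: μ(1) = 1, μ(2) = -1, μ(3) = -1, μ(5) = -1, μ(6) = 1, μ(7) = -1, μ(10) = 1, μ(11) = -1, μ(13) = -1, μ(14) = 1, μ(15) = 1, μ(17) = -1, μ(19) = -1, μ(21) = 1, μ(22) = 1, μ(23) = -1, μ(26) = 1, μ(29) = -1, μ(30) = -1, μ(31) = -1, μ(33) = 1, μ(34) = 1, μ(35) = 1, μ(37) = -1, μ(38) = 1, μ(39) = 1, μ(41) = -1, μ(42) = -1, μ(43) = -1, μ(46) = 1, μ(47) = -1, μ(51) = 1, μ(53) = -1, μ(55) = 1, μ(57) = 1, μ(58) = 1, μ(59) = -1, μ(61) = -1, μ(62) = 1, μ(65) = 1, μ(66) = -1, μ(67) = -1, μ(69) = 1, μ(70) = -1, μ(71) = -1, μ(73) = -1, μ(74) = 1, μ(77) = 1, μ(78) = -1, μ(79) = -1, μ(82) = 1, μ(83) = -1, μ(85) = 1, μ(86) = 1, μ(87) = 1, μ(89) = -1, μ(91) = 1, μ(93) = 1, μ(94) = 1, μ(95) = 1, μ(97) = -1, μ(101) = -1, μ(102) = -1, μ(103) = -1, μ(105) = -1, μ(106) = 1, μ(107) = -1, μ(109) = -1, μ(110) = -1, μ(111) = 1, μ(113) = -1, μ(114) = -1, μ(115) = 1, μ(118) = 1, μ(119) = 1, μ(122) = 1, μ(123) = 1, μ(127) = -1, μ(129) = 1, μ(130) = -1, μ(131) = -1, μ(133) = 1, μ(134) = 1, μ(137) = -1, μ(138) = -1, μ(139) = -1, μ(141) = 1, μ(142) = 1, μ(143) = 1, μ(145) = 1, μ(146) = 1, μ(149) = -1, μ(151) = -1, μ(154) = -1, μ(155) = 1, μ(157) = -1, μ(158) = 1, μ(159) = 1, μ(161) = 1, μ(163) = -1, μ(165) = -1, μ(166) = 1, μ(167) = -1, μ(170) = -1, μ(173) = -1, μ(174) = -1, μ(177) = 1, μ(178) = 1, μ(179) = -1, with μ = 0 on non-squarefree integers. Summing μ(k)/k for k where μ(k) ≠ 0 gives -144087981517635476714028475868546320125145063113926500300851703048561/29819592777931214269172453467810429868925511217482600306406141434158090 ≈ -0.0048. (PNT ⟺ this sum → 0 as n → ∞.)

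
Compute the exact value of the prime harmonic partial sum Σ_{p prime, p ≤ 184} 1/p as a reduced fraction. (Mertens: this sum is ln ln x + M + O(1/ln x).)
Σ 1/p = 10408867916382550633331528920459565913027063402071390584941986323453055203/5397346292805549782720214077673687806275517530364350655459511599582614290

π(184) = 42, so the primes ≤ 184 are [2, 3, 5, 7, 11, 13, 17, 19, 23, 29, 31, 37, 41, 43, 47, 53, 59, 61, 67, 71, 73, 79, 83, 89, 97, 101, 103, 107, 109, 113, 127, 131, 137, 139, 149, 151, 157, 163, 167, 173, 179, 181]. Summing 1/p over these primes: 10408867916382550633331528920459565913027063402071390584941986323453055203/5397346292805549782720214077673687806275517530364350655459511599582614290 ≈ 1.9285. Mertens estimate ln ln(184) + 0.2615 ≈ 1.9130.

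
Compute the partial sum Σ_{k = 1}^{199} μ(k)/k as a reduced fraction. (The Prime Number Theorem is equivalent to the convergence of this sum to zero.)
Σ μ(k)/k = -2525956533029285906333379660693655000208391328320024740655748842764916179604407/82104442544036437402623148487682251333557860946353167843084552367036963538575798

Values of μ(k) for 1 ≤ k ≤ 199: μ(1) = 1, μ(2) = -1, μ(3) = -1, μ(5) = -1, μ(6) = 1, μ(7) = -1, μ(10) = 1, μ(11) = -1, μ(13) = -1, μ(14) = 1, μ(15) = 1, μ(17) = -1, μ(19) = -1, μ(21) = 1, μ(22) = 1, μ(23) = -1, μ(26) = 1, μ(29) = -1, μ(30) = -1, μ(31) = -1, μ(33) = 1, μ(34) = 1, μ(35) = 1, μ(37) = -1, μ(38) = 1, μ(39) = 1, μ(41) = -1, μ(42) = -1, μ(43) = -1, μ(46) = 1, μ(47) = -1, μ(51) = 1, μ(53) = -1, μ(55) = 1, μ(57) = 1, μ(58) = 1, μ(59) = -1, μ(61) = -1, μ(62) = 1, μ(65) = 1, μ(66) = -1, μ(67) = -1, μ(69) = 1, μ(70) = -1, μ(71) = -1, μ(73) = -1, μ(74) = 1, μ(77) = 1, μ(78) = -1, μ(79) = -1, μ(82) = 1, μ(83) = -1, μ(85) = 1, μ(86) = 1, μ(87) = 1, μ(89) = -1, μ(91) = 1, μ(93) = 1, μ(94) = 1, μ(95) = 1, μ(97) = -1, μ(101) = -1, μ(102) = -1, μ(103) = -1, μ(105) = -1, μ(106) = 1, μ(107) = -1, μ(109) = -1, μ(110) = -1, μ(111) = 1, μ(113) = -1, μ(114) = -1, μ(115) = 1, μ(118) = 1, μ(119) = 1, μ(122) = 1, μ(123) = 1, μ(127) = -1, μ(129) = 1, μ(130) = -1, μ(131) = -1, μ(133) = 1, μ(134) = 1, μ(137) = -1, μ(138) = -1, μ(139) = -1, μ(141) = 1, μ(142) = 1, μ(143) = 1, μ(145) = 1, μ(146) = 1, μ(149) = -1, μ(151) = -1, μ(154) = -1, μ(155) = 1, μ(157) = -1, μ(158) = 1, μ(159) = 1, μ(161) = 1, μ(163) = -1, μ(165) = -1, μ(166) = 1, μ(167) = -1, μ(170) = -1, μ(173) = -1, μ(174) = -1, μ(177) = 1, μ(178) = 1, μ(179) = -1, μ(181) = -1, μ(182) = -1, μ(183) = 1, μ(185) = 1, μ(186) = -1, μ(187) = 1, μ(190) = -1, μ(191) = -1, μ(193) = -1, μ(194) = 1, μ(195) = -1, μ(197) = -1, μ(199) = -1, with μ = 0 on non-squarefree integers. Summing μ(k)/k for k where μ(k) ≠ 0 gives -2525956533029285906333379660693655000208391328320024740655748842764916179604407/82104442544036437402623148487682251333557860946353167843084552367036963538575798 ≈ -0.0308. (PNT ⟺ this sum → 0 as n → ∞.)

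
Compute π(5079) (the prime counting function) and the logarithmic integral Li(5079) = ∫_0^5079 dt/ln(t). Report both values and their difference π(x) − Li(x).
π(5079) = 678;  Li(5079) ≈ 693.55;  π(x) − Li(x) ≈ -15.55.

Direct count of primes ≤ 5079 gives π(5079) = 678. Numerical evaluation of the logarithmic integral gives Li(5079) ≈ 693.55. The difference π(x) − Li(x) ≈ -15.55 is typically negative for small/moderate x (Li(x) overestimates), though Littlewood's theorem shows this sign changes infinitely often.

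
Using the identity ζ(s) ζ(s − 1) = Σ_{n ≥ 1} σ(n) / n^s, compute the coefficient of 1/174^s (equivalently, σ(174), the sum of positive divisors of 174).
σ(174) = 360

In the product (Σ m^0/m^s)(Σ k / k^s) = Σ (Σ_{d | n} d) / n^s, the coefficient of 1/n^s is σ(n) = Σ_{d | n} d. For n = 174, divisors are [1, 2, 3, 6, 29, 58, 87, 174]; summing: σ(174) = 360.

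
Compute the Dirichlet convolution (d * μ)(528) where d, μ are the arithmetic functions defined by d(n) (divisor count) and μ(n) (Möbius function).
(d * μ)(528) = 1

Divisors of 528: [1, 2, 3, 4, 6, 8, 11, 12, 16, 22, 24, 33, 44, 48, 66, 88, 132, 176, 264, 528]. For each d | 528:
  d = 1: d(1) · μ(528/1) = 1 · 0 = 0
  d = 2: d(2) · μ(528/2) = 2 · 0 = 0
  d = 3: d(3) · μ(528/3) = 2 · 0 = 0
  d = 4: d(4) · μ(528/4) = 3 · 0 = 0
  d = 6: d(6) · μ(528/6) = 4 · 0 = 0
  d = 8: d(8) · μ(528/8) = 4 · -1 = -4
  d = 11: d(11) · μ(528/11) = 2 · 0 = 0
  d = 12: d(12) · μ(528/12) = 6 · 0 = 0
  d = 16: d(16) · μ(528/16) = 5 · 1 = 5
  d = 22: d(22) · μ(528/22) = 4 · 0 = 0
  d = 24: d(24) · μ(528/24) = 8 · 1 = 8
  d = 33: d(33) · μ(528/33) = 4 · 0 = 0
  d = 44: d(44) · μ(528/44) = 6 · 0 = 0
  d = 48: d(48) · μ(528/48) = 10 · -1 = -10
  d = 66: d(66) · μ(528/66) = 8 · 0 = 0
  d = 88: d(88) · μ(528/88) = 8 · 1 = 8
  d = 132: d(132) · μ(528/132) = 12 · 0 = 0
  d = 176: d(176) · μ(528/176) = 10 · -1 = -10
  d = 264: d(264) · μ(528/264) = 16 · -1 = -16
  d = 528: d(528) · μ(528/528) = 20 · 1 = 20
Summing: (d * μ)(528) = 0 + 0 + 0 + 0 + 0 + -4 + 0 + 0 + 5 + 0 + 8 + 0 + 0 + -10 + 0 + 8 + 0 + -10 + -16 + 20 = 1.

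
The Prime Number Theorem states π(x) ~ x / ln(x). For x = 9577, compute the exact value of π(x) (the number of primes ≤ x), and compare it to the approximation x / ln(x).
π(9577) = 1183;  x/ln(x) ≈ 1044.71;  relative error ≈ 11.69%.

Directly count primes up to 9577: π(9577) = 1183. The PNT approximation gives 9577/ln(9577) ≈ 9577/9.16712 ≈ 1044.71. Relative error (π(x) − x/ln(x)) / π(x) ≈ 11.69%; the approximation is known to undercount slightly (Li(x) is a better estimate).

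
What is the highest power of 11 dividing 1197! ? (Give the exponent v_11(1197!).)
v_11(1197!) = 117

Legendre's formula: v_p(n!) = Σ_{k ≥ 1} ⌊n / p^k⌋. For p = 11, n = 1197, the terms are:
  ⌊1197/11^1⌋ = ⌊1197/11⌋ = 108
  ⌊1197/11^2⌋ = ⌊1197/121⌋ = 9
(the next term ⌊1197/11^3⌋ = 0, terminating the sum). Summing: v_11(1197!) = 108 + 9 = 117.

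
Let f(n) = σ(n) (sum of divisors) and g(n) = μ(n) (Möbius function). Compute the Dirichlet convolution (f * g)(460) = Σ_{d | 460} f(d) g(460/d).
(σ * μ)(460) = 460

Divisors of 460: [1, 2, 4, 5, 10, 20, 23, 46, 92, 115, 230, 460]. For each d | 460:
  d = 1: σ(1) · μ(460/1) = 1 · 0 = 0
  d = 2: σ(2) · μ(460/2) = 3 · -1 = -3
  d = 4: σ(4) · μ(460/4) = 7 · 1 = 7
  d = 5: σ(5) · μ(460/5) = 6 · 0 = 0
  d = 10: σ(10) · μ(460/10) = 18 · 1 = 18
  d = 20: σ(20) · μ(460/20) = 42 · -1 = -42
  d = 23: σ(23) · μ(460/23) = 24 · 0 = 0
  d = 46: σ(46) · μ(460/46) = 72 · 1 = 72
  d = 92: σ(92) · μ(460/92) = 168 · -1 = -168
  d = 115: σ(115) · μ(460/115) = 144 · 0 = 0
  d = 230: σ(230) · μ(460/230) = 432 · -1 = -432
  d = 460: σ(460) · μ(460/460) = 1008 · 1 = 1008
Summing: (σ * μ)(460) = 0 + -3 + 7 + 0 + 18 + -42 + 0 + 72 + -168 + 0 + -432 + 1008 = 460.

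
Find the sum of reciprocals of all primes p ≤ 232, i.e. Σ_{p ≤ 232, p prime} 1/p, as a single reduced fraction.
Σ 1/p = 37527519788898476695193360507423991967783840502510585362878348092116031948860199524739442233/19078266889580195013601891820992757757219839668357012055907516904309700014933909014729740190

π(232) = 50, so the primes ≤ 232 are [2, 3, 5, 7, 11, 13, 17, 19, 23, 29, 31, 37, 41, 43, 47, 53, 59, 61, 67, 71, 73, 79, 83, 89, 97, 101, 103, 107, 109, 113, 127, 131, 137, 139, 149, 151, 157, 163, 167, 173, 179, 181, 191, 193, 197, 199, 211, 223, 227, 229]. Summing 1/p over these primes: 37527519788898476695193360507423991967783840502510585362878348092116031948860199524739442233/19078266889580195013601891820992757757219839668357012055907516904309700014933909014729740190 ≈ 1.9670. Mertens estimate ln ln(232) + 0.2615 ≈ 1.9565.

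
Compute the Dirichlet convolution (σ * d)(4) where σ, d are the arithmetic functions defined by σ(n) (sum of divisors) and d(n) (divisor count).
(σ * d)(4) = 16

Divisors of 4: [1, 2, 4]. For each d | 4:
  d = 1: σ(1) · d(4/1) = 1 · 3 = 3
  d = 2: σ(2) · d(4/2) = 3 · 2 = 6
  d = 4: σ(4) · d(4/4) = 7 · 1 = 7
Summing: (σ * d)(4) = 3 + 6 + 7 = 16.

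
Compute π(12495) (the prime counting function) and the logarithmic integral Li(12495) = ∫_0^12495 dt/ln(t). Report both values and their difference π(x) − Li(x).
π(12495) = 1491;  Li(12495) ≈ 1513.69;  π(x) − Li(x) ≈ -22.69.

Direct count of primes ≤ 12495 gives π(12495) = 1491. Numerical evaluation of the logarithmic integral gives Li(12495) ≈ 1513.69. The difference π(x) − Li(x) ≈ -22.69 is typically negative for small/moderate x (Li(x) overestimates), though Littlewood's theorem shows this sign changes infinitely often.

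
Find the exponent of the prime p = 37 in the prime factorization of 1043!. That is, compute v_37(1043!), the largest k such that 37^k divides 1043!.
v_37(1043!) = 28

Legendre's formula: v_p(n!) = Σ_{k ≥ 1} ⌊n / p^k⌋. For p = 37, n = 1043, the terms are:
  ⌊1043/37^1⌋ = ⌊1043/37⌋ = 28
(the next term ⌊1043/37^2⌋ = 0, terminating the sum). Summing: v_37(1043!) = 28 = 28.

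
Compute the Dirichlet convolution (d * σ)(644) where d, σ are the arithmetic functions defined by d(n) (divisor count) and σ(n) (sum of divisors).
(d * σ)(644) = 4160

Divisors of 644: [1, 2, 4, 7, 14, 23, 28, 46, 92, 161, 322, 644]. For each d | 644:
  d = 1: d(1) · σ(644/1) = 1 · 1344 = 1344
  d = 2: d(2) · σ(644/2) = 2 · 576 = 1152
  d = 4: d(4) · σ(644/4) = 3 · 192 = 576
  d = 7: d(7) · σ(644/7) = 2 · 168 = 336
  d = 14: d(14) · σ(644/14) = 4 · 72 = 288
  d = 23: d(23) · σ(644/23) = 2 · 56 = 112
  d = 28: d(28) · σ(644/28) = 6 · 24 = 144
  d = 46: d(46) · σ(644/46) = 4 · 24 = 96
  d = 92: d(92) · σ(644/92) = 6 · 8 = 48
  d = 161: d(161) · σ(644/161) = 4 · 7 = 28
  d = 322: d(322) · σ(644/322) = 8 · 3 = 24
  d = 644: d(644) · σ(644/644) = 12 · 1 = 12
Summing: (d * σ)(644) = 1344 + 1152 + 576 + 336 + 288 + 112 + 144 + 96 + 48 + 28 + 24 + 12 = 4160.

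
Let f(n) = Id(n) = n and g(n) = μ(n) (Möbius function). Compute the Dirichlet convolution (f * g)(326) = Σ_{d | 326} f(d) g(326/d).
(Id * μ)(326) = 162

Divisors of 326: [1, 2, 163, 326]. For each d | 326:
  d = 1: Id(1) · μ(326/1) = 1 · 1 = 1
  d = 2: Id(2) · μ(326/2) = 2 · -1 = -2
  d = 163: Id(163) · μ(326/163) = 163 · -1 = -163
  d = 326: Id(326) · μ(326/326) = 326 · 1 = 326
Summing: (Id * μ)(326) = 1 + -2 + -163 + 326 = 162.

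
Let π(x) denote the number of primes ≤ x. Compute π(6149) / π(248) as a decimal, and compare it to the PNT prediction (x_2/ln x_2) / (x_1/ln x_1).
π(6149)/π(248) = 801/53 ≈ 15.1132;  PNT prediction ≈ 15.6696.

π(248) = 53 and π(6149) = 801, so π(6149)/π(248) ≈ 15.1132. The PNT-predicted ratio is (6149/ln(6149)) / (248/ln(248)) ≈ 15.6696. The two agree to within a few percent, as expected.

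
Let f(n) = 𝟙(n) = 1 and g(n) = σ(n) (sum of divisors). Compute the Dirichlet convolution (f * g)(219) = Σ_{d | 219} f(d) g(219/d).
(𝟙 * σ)(219) = 375

Divisors of 219: [1, 3, 73, 219]. For each d | 219:
  d = 1: 𝟙(1) · σ(219/1) = 1 · 296 = 296
  d = 3: 𝟙(3) · σ(219/3) = 1 · 74 = 74
  d = 73: 𝟙(73) · σ(219/73) = 1 · 4 = 4
  d = 219: 𝟙(219) · σ(219/219) = 1 · 1 = 1
Summing: (𝟙 * σ)(219) = 296 + 74 + 4 + 1 = 375.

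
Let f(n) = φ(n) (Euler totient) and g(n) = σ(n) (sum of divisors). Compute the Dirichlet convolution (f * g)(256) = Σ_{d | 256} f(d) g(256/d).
(φ * σ)(256) = 2304

Divisors of 256: [1, 2, 4, 8, 16, 32, 64, 128, 256]. For each d | 256:
  d = 1: φ(1) · σ(256/1) = 1 · 511 = 511
  d = 2: φ(2) · σ(256/2) = 1 · 255 = 255
  d = 4: φ(4) · σ(256/4) = 2 · 127 = 254
  d = 8: φ(8) · σ(256/8) = 4 · 63 = 252
  d = 16: φ(16) · σ(256/16) = 8 · 31 = 248
  d = 32: φ(32) · σ(256/32) = 16 · 15 = 240
  d = 64: φ(64) · σ(256/64) = 32 · 7 = 224
  d = 128: φ(128) · σ(256/128) = 64 · 3 = 192
  d = 256: φ(256) · σ(256/256) = 128 · 1 = 128
Summing: (φ * σ)(256) = 511 + 255 + 254 + 252 + 248 + 240 + 224 + 192 + 128 = 2304.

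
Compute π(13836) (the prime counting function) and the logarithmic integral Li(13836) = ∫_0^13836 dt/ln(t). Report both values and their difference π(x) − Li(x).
π(13836) = 1635;  Li(13836) ≈ 1655.07;  π(x) − Li(x) ≈ -20.07.

Direct count of primes ≤ 13836 gives π(13836) = 1635. Numerical evaluation of the logarithmic integral gives Li(13836) ≈ 1655.07. The difference π(x) − Li(x) ≈ -20.07 is typically negative for small/moderate x (Li(x) overestimates), though Littlewood's theorem shows this sign changes infinitely often.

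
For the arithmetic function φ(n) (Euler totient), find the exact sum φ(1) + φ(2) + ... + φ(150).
Σ_{n ≤ 150} φ(n) = 6858

Compute φ(n) for each 1 ≤ n ≤ 150: φ(1) = 1, φ(2) = 1, φ(3) = 2, φ(4) = 2, φ(5) = 4, φ(6) = 2, φ(7) = 6, φ(8) = 4, φ(9) = 6, φ(10) = 4, φ(11) = 10, φ(12) = 4, φ(13) = 12, φ(14) = 6, φ(15) = 8, φ(16) = 8, φ(17) = 16, φ(18) = 6, φ(19) = 18, φ(20) = 8, φ(21) = 12, φ(22) = 10, φ(23) = 22, φ(24) = 8, φ(25) = 20, φ(26) = 12, φ(27) = 18, φ(28) = 12, φ(29) = 28, φ(30) = 8, φ(31) = 30, φ(32) = 16, φ(33) = 20, φ(34) = 16, φ(35) = 24, φ(36) = 12, φ(37) = 36, φ(38) = 18, φ(39) = 24, φ(40) = 16, φ(41) = 40, φ(42) = 12, φ(43) = 42, φ(44) = 20, φ(45) = 24, φ(46) = 22, φ(47) = 46, φ(48) = 16, φ(49) = 42, φ(50) = 20, φ(51) = 32, φ(52) = 24, φ(53) = 52, φ(54) = 18, φ(55) = 40, φ(56) = 24, φ(57) = 36, φ(58) = 28, φ(59) = 58, φ(60) = 16, φ(61) = 60, φ(62) = 30, φ(63) = 36, φ(64) = 32, φ(65) = 48, φ(66) = 20, φ(67) = 66, φ(68) = 32, φ(69) = 44, φ(70) = 24, φ(71) = 70, φ(72) = 24, φ(73) = 72, φ(74) = 36, φ(75) = 40, φ(76) = 36, φ(77) = 60, φ(78) = 24, φ(79) = 78, φ(80) = 32, φ(81) = 54, φ(82) = 40, φ(83) = 82, φ(84) = 24, φ(85) = 64, φ(86) = 42, φ(87) = 56, φ(88) = 40, φ(89) = 88, φ(90) = 24, φ(91) = 72, φ(92) = 44, φ(93) = 60, φ(94) = 46, φ(95) = 72, φ(96) = 32, φ(97) = 96, φ(98) = 42, φ(99) = 60, φ(100) = 40, φ(101) = 100, φ(102) = 32, φ(103) = 102, φ(104) = 48, φ(105) = 48, φ(106) = 52, φ(107) = 106, φ(108) = 36, φ(109) = 108, φ(110) = 40, φ(111) = 72, φ(112) = 48, φ(113) = 112, φ(114) = 36, φ(115) = 88, φ(116) = 56, φ(117) = 72, φ(118) = 58, φ(119) = 96, φ(120) = 32, φ(121) = 110, φ(122) = 60, φ(123) = 80, φ(124) = 60, φ(125) = 100, φ(126) = 36, φ(127) = 126, φ(128) = 64, φ(129) = 84, φ(130) = 48, φ(131) = 130, φ(132) = 40, φ(133) = 108, φ(134) = 66, φ(135) = 72, φ(136) = 64, φ(137) = 136, φ(138) = 44, φ(139) = 138, φ(140) = 48, φ(141) = 92, φ(142) = 70, φ(143) = 120, φ(144) = 48, φ(145) = 112, φ(146) = 72, φ(147) = 84, φ(148) = 72, φ(149) = 148, φ(150) = 40. Summing all 150 values: 6858. (Average order: Σ_{n ≤ x} φ(n) ~ (3/π²) x². For x = 150, (3/π²)·150² ≈ 6839.18.)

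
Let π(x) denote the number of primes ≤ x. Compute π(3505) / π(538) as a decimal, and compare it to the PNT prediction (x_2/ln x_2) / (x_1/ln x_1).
π(3505)/π(538) = 489/99 ≈ 4.9394;  PNT prediction ≈ 5.0190.

π(538) = 99 and π(3505) = 489, so π(3505)/π(538) ≈ 4.9394. The PNT-predicted ratio is (3505/ln(3505)) / (538/ln(538)) ≈ 5.0190. The two agree to within a few percent, as expected.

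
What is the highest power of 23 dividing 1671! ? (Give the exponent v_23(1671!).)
v_23(1671!) = 75

Legendre's formula: v_p(n!) = Σ_{k ≥ 1} ⌊n / p^k⌋. For p = 23, n = 1671, the terms are:
  ⌊1671/23^1⌋ = ⌊1671/23⌋ = 72
  ⌊1671/23^2⌋ = ⌊1671/529⌋ = 3
(the next term ⌊1671/23^3⌋ = 0, terminating the sum). Summing: v_23(1671!) = 72 + 3 = 75.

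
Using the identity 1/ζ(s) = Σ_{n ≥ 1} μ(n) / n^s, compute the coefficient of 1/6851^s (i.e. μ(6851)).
μ(6851) = -1

Factor n = 6851 = 13 · 17 · 31. μ(n) = 0 if any exponent ≥ 2 (not squarefree); otherwise μ(n) = (−1)^{ω(n)} where ω(n) is the number of distinct prime factors. Applying: μ(6851) = -1.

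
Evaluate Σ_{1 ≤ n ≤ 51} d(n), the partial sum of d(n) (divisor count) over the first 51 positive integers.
Σ_{n ≤ 51} d(n) = 211

Compute d(n) for each 1 ≤ n ≤ 51: d(1) = 1, d(2) = 2, d(3) = 2, d(4) = 3, d(5) = 2, d(6) = 4, d(7) = 2, d(8) = 4, d(9) = 3, d(10) = 4, d(11) = 2, d(12) = 6, d(13) = 2, d(14) = 4, d(15) = 4, d(16) = 5, d(17) = 2, d(18) = 6, d(19) = 2, d(20) = 6, d(21) = 4, d(22) = 4, d(23) = 2, d(24) = 8, d(25) = 3, d(26) = 4, d(27) = 4, d(28) = 6, d(29) = 2, d(30) = 8, d(31) = 2, d(32) = 6, d(33) = 4, d(34) = 4, d(35) = 4, d(36) = 9, d(37) = 2, d(38) = 4, d(39) = 4, d(40) = 8, d(41) = 2, d(42) = 8, d(43) = 2, d(44) = 6, d(45) = 6, d(46) = 4, d(47) = 2, d(48) = 10, d(49) = 3, d(50) = 6, d(51) = 4. Summing all 51 values: 211. (Dirichlet's divisor formula: Σ_{n ≤ x} d(n) = x ln(x) + (2γ − 1) x + O(√x). For x = 51, the asymptotic estimate is ≈ 208.40.)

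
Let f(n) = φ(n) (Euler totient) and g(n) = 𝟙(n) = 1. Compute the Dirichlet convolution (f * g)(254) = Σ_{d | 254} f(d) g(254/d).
(φ * 𝟙)(254) = 254

Divisors of 254: [1, 2, 127, 254]. For each d | 254:
  d = 1: φ(1) · 𝟙(254/1) = 1 · 1 = 1
  d = 2: φ(2) · 𝟙(254/2) = 1 · 1 = 1
  d = 127: φ(127) · 𝟙(254/127) = 126 · 1 = 126
  d = 254: φ(254) · 𝟙(254/254) = 126 · 1 = 126
Summing: (φ * 𝟙)(254) = 1 + 1 + 126 + 126 = 254.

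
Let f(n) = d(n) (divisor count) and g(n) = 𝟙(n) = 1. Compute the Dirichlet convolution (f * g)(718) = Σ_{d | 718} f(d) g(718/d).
(d * 𝟙)(718) = 9

Divisors of 718: [1, 2, 359, 718]. For each d | 718:
  d = 1: d(1) · 𝟙(718/1) = 1 · 1 = 1
  d = 2: d(2) · 𝟙(718/2) = 2 · 1 = 2
  d = 359: d(359) · 𝟙(718/359) = 2 · 1 = 2
  d = 718: d(718) · 𝟙(718/718) = 4 · 1 = 4
Summing: (d * 𝟙)(718) = 1 + 2 + 2 + 4 = 9.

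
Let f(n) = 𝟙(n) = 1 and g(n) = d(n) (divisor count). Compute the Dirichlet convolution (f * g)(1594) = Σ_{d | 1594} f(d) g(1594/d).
(𝟙 * d)(1594) = 9

Divisors of 1594: [1, 2, 797, 1594]. For each d | 1594:
  d = 1: 𝟙(1) · d(1594/1) = 1 · 4 = 4
  d = 2: 𝟙(2) · d(1594/2) = 1 · 2 = 2
  d = 797: 𝟙(797) · d(1594/797) = 1 · 2 = 2
  d = 1594: 𝟙(1594) · d(1594/1594) = 1 · 1 = 1
Summing: (𝟙 * d)(1594) = 4 + 2 + 2 + 1 = 9.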